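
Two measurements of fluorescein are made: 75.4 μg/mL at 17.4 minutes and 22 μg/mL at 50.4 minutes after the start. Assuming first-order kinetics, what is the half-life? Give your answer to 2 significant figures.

19 minutes

Over Δt = 50.4 − 17.4 = 33 minutes, the level fell by a factor of 75.4/22 ≈ 3.4273.
n = log₂(3.4273) ≈ 1.7771 half-lives, so t½ = 33/1.7771 ≈ 18.57 minutes.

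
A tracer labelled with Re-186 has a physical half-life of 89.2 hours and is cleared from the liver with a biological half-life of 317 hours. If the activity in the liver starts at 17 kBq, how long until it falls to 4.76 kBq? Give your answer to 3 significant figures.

128 hours

1/t_eff = 1/t_phys + 1/t_biol = 1/89.2 + 1/317 = 0.014365 per hour.
t_eff = 89.2 × 317 / (89.2 + 317) ≈ 69.612 hours.
n = log₂(17/4.76) ≈ 1.8365; t = 1.8365 × 69.612 ≈ 127.84 hours.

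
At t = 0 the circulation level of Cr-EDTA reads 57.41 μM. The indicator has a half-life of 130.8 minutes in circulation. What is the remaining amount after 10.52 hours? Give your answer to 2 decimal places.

2.02 μM

Convert the elapsed time: 10.52 hours = 631.2 minutes.
Number of half-lives: n = 631.2/130.8 ≈ 4.8257.
Remaining = 57.41 × (1/2)^4.8257 = 57.41 × 0.035263 ≈ 2.0245 μM.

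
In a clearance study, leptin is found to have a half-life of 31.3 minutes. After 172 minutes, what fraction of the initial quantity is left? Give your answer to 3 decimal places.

0.022

n = 172/31.3 ≈ 5.4952 half-lives.
Fraction remaining = (1/2)^5.4952 ≈ 0.022171.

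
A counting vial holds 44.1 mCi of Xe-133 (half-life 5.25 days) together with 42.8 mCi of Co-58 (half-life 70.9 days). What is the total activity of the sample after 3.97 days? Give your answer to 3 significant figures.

Xe-133: 44.1 × (1/2)^(3.97/5.25) = 44.1 × (1/2)^0.75619 ≈ 26.11 mCi.
Co-58: 42.8 × (1/2)^(3.97/70.9) = 42.8 × (1/2)^0.055994 ≈ 41.171 mCi.
Total = 26.11 + 41.171 ≈ 67.28 mCi.

67.3 mCi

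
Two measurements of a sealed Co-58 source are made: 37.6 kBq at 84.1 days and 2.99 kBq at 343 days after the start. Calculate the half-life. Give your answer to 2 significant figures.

71 days

Over Δt = 343 − 84.1 = 258.9 days, the level fell by a factor of 37.6/2.99 ≈ 12.575.
n = log₂(12.575) ≈ 3.6525 half-lives, so t½ = 258.9/3.6525 ≈ 70.883 days.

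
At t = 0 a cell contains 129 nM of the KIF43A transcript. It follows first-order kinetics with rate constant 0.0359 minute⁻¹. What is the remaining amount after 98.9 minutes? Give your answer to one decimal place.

3.7 nM

t½ = ln 2 / k = 0.69315 / 0.0359 ≈ 19.308 minutes.
Number of half-lives: n = 98.9/19.308 ≈ 5.1223.
Remaining = 129 × (1/2)^5.1223 = 129 × 0.02871 ≈ 3.7036 nM.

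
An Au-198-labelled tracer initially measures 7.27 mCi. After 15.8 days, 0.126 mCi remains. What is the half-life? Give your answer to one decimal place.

2.7 days

A/A₀ = 0.126/7.27 ≈ 0.017331.
n = log₂(57.698) ≈ 5.8505 half-lives elapsed in 15.8 days.
t½ = 15.8/5.8505 ≈ 2.7006 days.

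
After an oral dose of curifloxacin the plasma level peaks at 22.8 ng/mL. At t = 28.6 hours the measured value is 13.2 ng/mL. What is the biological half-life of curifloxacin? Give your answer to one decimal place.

36.3 hours

A/A₀ = 13.2/22.8 ≈ 0.57895.
n = log₂(1.7273) ≈ 0.7885 half-lives elapsed in 28.6 hours.
t½ = 28.6/0.7885 ≈ 36.272 hours.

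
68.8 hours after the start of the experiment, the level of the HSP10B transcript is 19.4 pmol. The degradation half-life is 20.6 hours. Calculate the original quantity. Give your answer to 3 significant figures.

Number of half-lives elapsed: n = 68.8/20.6 ≈ 3.3398.
A₀ = A × 2^n = 19.4 × 2^3.3398 = 19.4 × 10.125 ≈ 196.42 pmol.

196 pmol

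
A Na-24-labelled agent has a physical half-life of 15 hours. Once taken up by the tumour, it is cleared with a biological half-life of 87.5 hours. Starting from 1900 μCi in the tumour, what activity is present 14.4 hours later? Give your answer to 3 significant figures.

1/t_eff = 1/t_phys + 1/t_biol = 1/15 + 1/87.5 = 0.078095 per hour.
t_eff = 15 × 87.5 / (15 + 87.5) ≈ 12.805 hours.
Remaining = 1900 × (1/2)^(14.4/12.805) = 1900 × (1/2)^1.1246 ≈ 871.41 μCi.

871 μCi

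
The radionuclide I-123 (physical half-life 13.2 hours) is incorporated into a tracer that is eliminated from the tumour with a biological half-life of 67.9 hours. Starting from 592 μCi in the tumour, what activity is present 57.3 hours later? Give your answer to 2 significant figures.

16 μCi

1/t_eff = 1/t_phys + 1/t_biol = 1/13.2 + 1/67.9 = 0.090485 per hour.
t_eff = 13.2 × 67.9 / (13.2 + 67.9) ≈ 11.052 hours.
Remaining = 592 × (1/2)^(57.3/11.052) = 592 × (1/2)^5.1848 ≈ 16.276 μCi.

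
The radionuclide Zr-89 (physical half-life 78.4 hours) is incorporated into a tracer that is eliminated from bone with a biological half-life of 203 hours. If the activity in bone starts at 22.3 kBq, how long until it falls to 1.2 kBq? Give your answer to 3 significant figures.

1/t_eff = 1/t_phys + 1/t_biol = 1/78.4 + 1/203 = 0.017681 per hour.
t_eff = 78.4 × 203 / (78.4 + 203) ≈ 56.557 hours.
n = log₂(22.3/1.2) ≈ 4.2159; t = 4.2159 × 56.557 ≈ 238.44 hours.

238 hours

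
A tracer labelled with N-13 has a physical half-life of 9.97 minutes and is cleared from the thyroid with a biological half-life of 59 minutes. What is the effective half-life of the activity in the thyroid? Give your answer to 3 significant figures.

1/t_eff = 1/t_phys + 1/t_biol = 1/9.97 + 1/59 = 0.11725 per minute.
t_eff = 9.97 × 59 / (9.97 + 59) ≈ 8.5288 minutes.

8.53 minutes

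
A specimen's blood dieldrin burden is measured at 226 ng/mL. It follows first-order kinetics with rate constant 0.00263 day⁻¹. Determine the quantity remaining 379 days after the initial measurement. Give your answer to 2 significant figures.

83 ng/mL

t½ = ln 2 / λ = 0.69315 / 0.00263 ≈ 263.55 days.
Number of half-lives: n = 379/263.55 ≈ 1.438.
Remaining = 226 × (1/2)^1.438 = 226 × 0.36907 ≈ 83.41 ng/mL.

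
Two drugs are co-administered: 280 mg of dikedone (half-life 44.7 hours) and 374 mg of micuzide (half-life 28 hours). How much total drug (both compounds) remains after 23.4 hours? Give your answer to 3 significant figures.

dikedone: 280 × (1/2)^(23.4/44.7) = 280 × (1/2)^0.52349 ≈ 194.79 mg.
micuzide: 374 × (1/2)^(23.4/28) = 374 × (1/2)^0.83571 ≈ 209.55 mg.
Total = 194.79 + 209.55 ≈ 404.35 mg.

404 mg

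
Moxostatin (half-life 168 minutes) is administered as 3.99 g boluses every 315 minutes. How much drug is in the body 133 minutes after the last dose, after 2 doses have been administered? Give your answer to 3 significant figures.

The 2 doses were given 448, 133 minutes ago.
Total = 3.99·(1/2)^(448/168) + 3.99·(1/2)^(133/168)
      = 0.62839 + 2.3049 ≈ 2.9333 g.

2.93 g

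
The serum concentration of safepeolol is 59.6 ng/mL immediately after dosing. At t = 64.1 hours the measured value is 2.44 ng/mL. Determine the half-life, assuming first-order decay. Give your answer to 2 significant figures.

A/A₀ = 2.44/59.6 ≈ 0.04094.
n = log₂(24.426) ≈ 4.6104 half-lives elapsed in 64.1 hours.
t½ = 64.1/4.6104 ≈ 13.903 hours.

14 hours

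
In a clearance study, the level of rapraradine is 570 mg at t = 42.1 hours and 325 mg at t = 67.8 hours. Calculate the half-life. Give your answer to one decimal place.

Over Δt = 67.8 − 42.1 = 25.7 hours, the level fell by a factor of 570/325 ≈ 1.7538.
n = log₂(1.7538) ≈ 0.81052 half-lives, so t½ = 25.7/0.81052 ≈ 31.708 hours.

31.7 hours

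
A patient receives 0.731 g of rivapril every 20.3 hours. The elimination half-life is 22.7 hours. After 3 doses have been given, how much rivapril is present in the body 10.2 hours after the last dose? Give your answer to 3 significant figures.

0.978 g

The 3 doses were given 50.8, 30.5, 10.2 hours ago.
Total = 0.731·(1/2)^(50.8/22.7) + 0.731·(1/2)^(30.5/22.7) + 0.731·(1/2)^(10.2/22.7)
      = 0.15497 + 0.28804 + 0.53537 ≈ 0.97838 g.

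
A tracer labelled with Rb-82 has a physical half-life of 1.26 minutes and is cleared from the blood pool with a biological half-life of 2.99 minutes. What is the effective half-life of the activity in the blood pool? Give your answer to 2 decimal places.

1/t_eff = 1/t_phys + 1/t_biol = 1/1.26 + 1/2.99 = 1.1281 per minute.
t_eff = 1.26 × 2.99 / (1.26 + 2.99) ≈ 0.88645 minutes.

0.89 minutes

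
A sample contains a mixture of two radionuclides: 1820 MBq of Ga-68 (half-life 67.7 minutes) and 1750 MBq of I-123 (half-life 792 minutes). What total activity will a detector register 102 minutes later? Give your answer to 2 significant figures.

2200 MBq

Ga-68: 1820 × (1/2)^(102/67.7) = 1820 × (1/2)^1.5066 ≈ 640.51 MBq.
I-123: 1750 × (1/2)^(102/792) = 1750 × (1/2)^0.12879 ≈ 1600.5 MBq.
Total = 640.51 + 1600.5 ≈ 2241.1 MBq.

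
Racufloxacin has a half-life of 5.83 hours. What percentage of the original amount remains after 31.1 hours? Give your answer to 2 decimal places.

2.48%

n = 31.1/5.83 ≈ 5.3345 half-lives.
Fraction remaining = (1/2)^5.3345 ≈ 0.024783, i.e. 2.4783%.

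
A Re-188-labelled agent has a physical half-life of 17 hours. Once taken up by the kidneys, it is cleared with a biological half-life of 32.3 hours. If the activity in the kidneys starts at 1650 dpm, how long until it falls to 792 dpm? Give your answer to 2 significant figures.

12 hours

1/t_eff = 1/t_phys + 1/t_biol = 1/17 + 1/32.3 = 0.089783 per hour.
t_eff = 17 × 32.3 / (17 + 32.3) ≈ 11.138 hours.
n = log₂(1650/792) ≈ 1.0589; t = 1.0589 × 11.138 ≈ 11.794 hours.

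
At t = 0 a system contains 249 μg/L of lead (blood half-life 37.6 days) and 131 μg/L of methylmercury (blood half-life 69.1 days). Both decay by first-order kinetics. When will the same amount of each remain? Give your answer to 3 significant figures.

76.4 days

Set 249·(1/2)^(t/37.6) = 131·(1/2)^(t/69.1).
Taking log₂: log₂(249/131) = t·(1/37.6 − 1/69.1).
log₂(1.9008) = 0.92658; 1/37.6 − 1/69.1 = 0.012124.
t = 0.92658 / 0.012124 ≈ 76.425 days.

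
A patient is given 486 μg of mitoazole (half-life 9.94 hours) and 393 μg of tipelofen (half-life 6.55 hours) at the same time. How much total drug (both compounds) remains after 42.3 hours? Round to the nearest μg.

mitoazole: 486 × (1/2)^(42.3/9.94) = 486 × (1/2)^4.2555 ≈ 25.444 μg.
tipelofen: 393 × (1/2)^(42.3/6.55) = 393 × (1/2)^6.458 ≈ 4.4703 μg.
Total = 25.444 + 4.4703 ≈ 29.915 μg.

30 μg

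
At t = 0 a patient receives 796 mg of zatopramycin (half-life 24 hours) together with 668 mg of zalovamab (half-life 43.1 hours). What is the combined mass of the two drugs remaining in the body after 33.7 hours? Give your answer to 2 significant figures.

690 mg

zatopramycin: 796 × (1/2)^(33.7/24) = 796 × (1/2)^1.4042 ≈ 300.76 mg.
zalovamab: 668 × (1/2)^(33.7/43.1) = 668 × (1/2)^0.7819 ≈ 388.51 mg.
Total = 300.76 + 388.51 ≈ 689.27 mg.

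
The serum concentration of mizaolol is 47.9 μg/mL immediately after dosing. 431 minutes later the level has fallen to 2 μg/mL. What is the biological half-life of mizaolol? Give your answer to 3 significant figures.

94.1 minutes

A/A₀ = 2/47.9 ≈ 0.041754.
n = log₂(23.95) ≈ 4.582 half-lives elapsed in 431 minutes.
t½ = 431/4.582 ≈ 94.065 minutes.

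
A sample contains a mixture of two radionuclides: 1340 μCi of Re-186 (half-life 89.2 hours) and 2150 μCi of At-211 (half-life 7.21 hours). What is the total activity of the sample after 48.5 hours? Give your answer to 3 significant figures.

Re-186: 1340 × (1/2)^(48.5/89.2) = 1340 × (1/2)^0.54372 ≈ 919.24 μCi.
At-211: 2150 × (1/2)^(48.5/7.21) = 2150 × (1/2)^6.7268 ≈ 20.299 μCi.
Total = 919.24 + 20.299 ≈ 939.54 μCi.

940 μCi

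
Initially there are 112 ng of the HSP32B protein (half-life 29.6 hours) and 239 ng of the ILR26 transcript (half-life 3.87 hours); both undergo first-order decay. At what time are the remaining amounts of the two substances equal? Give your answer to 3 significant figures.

4.87 hours

Set 112·(1/2)^(t/29.6) = 239·(1/2)^(t/3.87).
Taking log₂: log₂(112/239) = t·(1/29.6 − 1/3.87).
log₂(0.46862) = -1.0935; 1/29.6 − 1/3.87 = -0.22461.
t = -1.0935 / -0.22461 ≈ 4.8684 hours.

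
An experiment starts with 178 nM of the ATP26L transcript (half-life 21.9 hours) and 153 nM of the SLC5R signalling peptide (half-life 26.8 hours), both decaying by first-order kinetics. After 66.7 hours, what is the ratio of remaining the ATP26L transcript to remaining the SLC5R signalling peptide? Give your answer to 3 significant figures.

ATP26L transcript: 178 × (1/2)^(66.7/21.9) = 178 × (1/2)^3.0457 ≈ 21.557 nM.
SLC5R signalling peptide: 153 × (1/2)^(66.7/26.8) = 153 × (1/2)^2.4888 ≈ 27.258 nM.
Ratio ≈ 21.557 / 27.258 ≈ 0.79086.

0.791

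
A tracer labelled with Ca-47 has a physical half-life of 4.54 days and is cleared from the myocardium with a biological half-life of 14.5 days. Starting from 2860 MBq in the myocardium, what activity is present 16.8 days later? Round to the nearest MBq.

1/t_eff = 1/t_phys + 1/t_biol = 1/4.54 + 1/14.5 = 0.28923 per day.
t_eff = 4.54 × 14.5 / (4.54 + 14.5) ≈ 3.4575 days.
Remaining = 2860 × (1/2)^(16.8/3.4575) = 2860 × (1/2)^4.8591 ≈ 98.547 MBq.

99 MBq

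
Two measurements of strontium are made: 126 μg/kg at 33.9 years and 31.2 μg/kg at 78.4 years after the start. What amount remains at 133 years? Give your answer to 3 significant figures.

Over Δt = 78.4 − 33.9 = 44.5 years, the level fell by a factor of 126/31.2 ≈ 4.0385.
n = log₂(4.0385) ≈ 2.0138 half-lives, so t½ = 44.5/2.0138 ≈ 22.097 years.
From t = 78.4 to t = 133: 31.2 × (1/2)^((133−78.4)/22.097) ≈ 5.6279 μg/kg.

5.63 μg/kg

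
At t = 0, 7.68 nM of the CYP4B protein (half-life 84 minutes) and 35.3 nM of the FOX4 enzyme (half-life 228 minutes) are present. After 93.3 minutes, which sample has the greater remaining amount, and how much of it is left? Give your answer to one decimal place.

CYP4B protein: 7.68 × (1/2)^1.1107 ≈ 3.5563 nM.
FOX4 enzyme: 35.3 × (1/2)^0.40921 ≈ 26.582 nM.
FOX4 enzyme has more remaining, at ≈ 26.582 nM.

FOX4 enzyme, 26.6 nM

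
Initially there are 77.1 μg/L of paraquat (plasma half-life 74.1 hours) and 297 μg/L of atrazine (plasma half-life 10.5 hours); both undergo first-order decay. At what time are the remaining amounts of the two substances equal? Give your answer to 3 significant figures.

23.8 hours

Set 77.1·(1/2)^(t/74.1) = 297·(1/2)^(t/10.5).
Taking log₂: log₂(77.1/297) = t·(1/74.1 − 1/10.5).
log₂(0.2596) = -1.9457; 1/74.1 − 1/10.5 = -0.081743.
t = -1.9457 / -0.081743 ≈ 23.802 hours.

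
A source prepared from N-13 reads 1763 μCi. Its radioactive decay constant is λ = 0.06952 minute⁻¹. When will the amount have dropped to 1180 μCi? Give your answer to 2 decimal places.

t½ = ln 2 / λ = 0.69315 / 0.06952 ≈ 9.9705 minutes.
Fraction remaining = 1180/1763 ≈ 0.66931.
n = log₂(1763/1180) = ln(1.4941)/ln 2 ≈ 0.57925 half-lives.
t = n × t½ = 0.57925 × 9.9705 ≈ 5.7754 minutes.

5.78 minutes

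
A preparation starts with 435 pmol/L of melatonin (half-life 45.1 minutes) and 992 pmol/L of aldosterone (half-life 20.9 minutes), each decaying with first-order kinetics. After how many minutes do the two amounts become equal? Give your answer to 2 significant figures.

Set 435·(1/2)^(t/45.1) = 992·(1/2)^(t/20.9).
Taking log₂: log₂(435/992) = t·(1/45.1 − 1/20.9).
log₂(0.43851) = -1.1893; 1/45.1 − 1/20.9 = -0.025674.
t = -1.1893 / -0.025674 ≈ 46.324 minutes.

46 minutes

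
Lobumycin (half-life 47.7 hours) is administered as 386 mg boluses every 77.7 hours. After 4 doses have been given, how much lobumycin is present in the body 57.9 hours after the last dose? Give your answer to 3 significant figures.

243 mg

The 4 doses were given 291, 213.3, 135.6, 57.9 hours ago.
Total = 386·(1/2)^(291/47.7) + 386·(1/2)^(213.3/47.7) + 386·(1/2)^(135.6/47.7) + 386·(1/2)^(57.9/47.7)
      = 5.6249 + 17.397 + 53.806 + 166.41 ≈ 243.24 mg.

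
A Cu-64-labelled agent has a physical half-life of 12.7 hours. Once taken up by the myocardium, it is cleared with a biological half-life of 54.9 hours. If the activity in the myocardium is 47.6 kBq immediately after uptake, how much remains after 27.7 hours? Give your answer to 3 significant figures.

7.40 kBq

1/t_eff = 1/t_phys + 1/t_biol = 1/12.7 + 1/54.9 = 0.096955 per hour.
t_eff = 12.7 × 54.9 / (12.7 + 54.9) ≈ 10.314 hours.
Remaining = 47.6 × (1/2)^(27.7/10.314) = 47.6 × (1/2)^2.6857 ≈ 7.3985 kBq.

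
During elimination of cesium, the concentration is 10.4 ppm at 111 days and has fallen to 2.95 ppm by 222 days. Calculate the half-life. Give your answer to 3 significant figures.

61.1 days

Over Δt = 222 − 111 = 111 days, the level fell by a factor of 10.4/2.95 ≈ 3.5254.
n = log₂(3.5254) ≈ 1.8178 half-lives, so t½ = 111/1.8178 ≈ 61.063 days.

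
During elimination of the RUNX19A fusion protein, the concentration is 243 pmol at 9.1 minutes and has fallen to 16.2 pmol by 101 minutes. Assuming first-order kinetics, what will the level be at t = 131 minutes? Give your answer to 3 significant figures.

Over Δt = 101 − 9.1 = 91.9 minutes, the level fell by a factor of 243/16.2 ≈ 15.
n = log₂(15) ≈ 3.9069 half-lives, so t½ = 91.9/3.9069 ≈ 23.523 minutes.
From t = 101 to t = 131: 16.2 × (1/2)^((131−101)/23.523) ≈ 6.6925 pmol.

6.69 pmol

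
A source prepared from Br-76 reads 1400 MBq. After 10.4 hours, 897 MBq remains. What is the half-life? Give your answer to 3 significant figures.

A/A₀ = 897/1400 ≈ 0.64071.
n = log₂(1.5608) ≈ 0.64225 half-lives elapsed in 10.4 hours.
t½ = 10.4/0.64225 ≈ 16.193 hours.

16.2 hours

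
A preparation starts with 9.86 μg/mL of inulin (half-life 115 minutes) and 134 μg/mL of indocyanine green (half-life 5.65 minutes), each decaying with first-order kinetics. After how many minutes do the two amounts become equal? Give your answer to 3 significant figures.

22.4 minutes

Set 9.86·(1/2)^(t/115) = 134·(1/2)^(t/5.65).
Taking log₂: log₂(9.86/134) = t·(1/115 − 1/5.65).
log₂(0.073582) = -3.7645; 1/115 − 1/5.65 = -0.1683.
t = -3.7645 / -0.1683 ≈ 22.368 minutes.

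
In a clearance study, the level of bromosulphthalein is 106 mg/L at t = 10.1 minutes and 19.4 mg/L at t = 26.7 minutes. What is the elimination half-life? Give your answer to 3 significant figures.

6.78 minutes

Over Δt = 26.7 − 10.1 = 16.6 minutes, the level fell by a factor of 106/19.4 ≈ 5.4639.
n = log₂(5.4639) ≈ 2.4499 half-lives, so t½ = 16.6/2.4499 ≈ 6.7757 minutes.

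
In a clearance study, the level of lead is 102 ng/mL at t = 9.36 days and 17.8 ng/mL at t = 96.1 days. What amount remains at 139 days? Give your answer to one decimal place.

7.5 ng/mL

Over Δt = 96.1 − 9.36 = 86.74 days, the level fell by a factor of 102/17.8 ≈ 5.7303.
n = log₂(5.7303) ≈ 2.5186 half-lives, so t½ = 86.74/2.5186 ≈ 34.439 days.
From t = 96.1 to t = 139: 17.8 × (1/2)^((139−96.1)/34.439) ≈ 7.5065 ng/mL.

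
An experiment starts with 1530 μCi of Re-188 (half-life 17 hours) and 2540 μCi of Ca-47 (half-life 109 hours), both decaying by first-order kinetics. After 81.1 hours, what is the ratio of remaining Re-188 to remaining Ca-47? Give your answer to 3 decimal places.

0.037

Re-188: 1530 × (1/2)^(81.1/17) = 1530 × (1/2)^4.7706 ≈ 56.053 μCi.
Ca-47: 2540 × (1/2)^(81.1/109) = 2540 × (1/2)^0.74404 ≈ 1516.5 μCi.
Ratio ≈ 56.053 / 1516.5 ≈ 0.036961.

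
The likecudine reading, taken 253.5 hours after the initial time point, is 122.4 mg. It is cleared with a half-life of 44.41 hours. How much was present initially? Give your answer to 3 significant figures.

Number of half-lives elapsed: n = 253.5/44.41 ≈ 5.7082.
A₀ = A × 2^n = 122.4 × 2^5.7082 = 122.4 × 52.28 ≈ 6399 mg.

6400 mg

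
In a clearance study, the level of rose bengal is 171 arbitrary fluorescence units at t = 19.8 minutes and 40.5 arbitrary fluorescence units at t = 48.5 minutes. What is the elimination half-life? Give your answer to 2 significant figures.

14 minutes

Over Δt = 48.5 − 19.8 = 28.7 minutes, the level fell by a factor of 171/40.5 ≈ 4.2222.
n = log₂(4.2222) ≈ 2.078 half-lives, so t½ = 28.7/2.078 ≈ 13.811 minutes.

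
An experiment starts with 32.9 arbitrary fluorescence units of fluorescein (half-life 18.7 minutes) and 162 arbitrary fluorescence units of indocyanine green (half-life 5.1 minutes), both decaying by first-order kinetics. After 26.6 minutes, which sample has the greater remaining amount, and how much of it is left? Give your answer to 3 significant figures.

fluorescein, 12.3 arbitrary fluorescence units

fluorescein: 32.9 × (1/2)^1.4225 ≈ 12.274 arbitrary fluorescence units.
indocyanine green: 162 × (1/2)^5.2157 ≈ 4.3595 arbitrary fluorescence units.
Fluorescein has more remaining, at ≈ 12.274 arbitrary fluorescence units.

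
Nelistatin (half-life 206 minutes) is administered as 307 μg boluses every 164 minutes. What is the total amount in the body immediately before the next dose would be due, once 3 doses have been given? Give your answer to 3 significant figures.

337 μg

The 3 doses were given 492, 328, 164 minutes ago.
Total = 307·(1/2)^(492/206) + 307·(1/2)^(328/206) + 307·(1/2)^(164/206)
      = 58.637 + 101.82 + 176.8 ≈ 337.26 μg.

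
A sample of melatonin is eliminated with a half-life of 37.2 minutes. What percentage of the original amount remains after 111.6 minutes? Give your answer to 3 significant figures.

n = 111.6/37.2 ≈ 3 half-lives.
Fraction remaining = (1/2)^3 ≈ 0.125, i.e. 12.5%.

12.5%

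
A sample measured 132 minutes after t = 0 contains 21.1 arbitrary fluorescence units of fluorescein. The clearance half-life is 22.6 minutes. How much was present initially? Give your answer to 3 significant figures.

1210 arbitrary fluorescence units

Number of half-lives elapsed: n = 132/22.6 ≈ 5.8407.
A₀ = A × 2^n = 21.1 × 2^5.8407 = 21.1 × 57.31 ≈ 1209.2 arbitrary fluorescence units.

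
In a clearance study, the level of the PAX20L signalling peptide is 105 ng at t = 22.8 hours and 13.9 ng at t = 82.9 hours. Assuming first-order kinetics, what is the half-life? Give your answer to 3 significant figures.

20.6 hours

Over Δt = 82.9 − 22.8 = 60.1 hours, the level fell by a factor of 105/13.9 ≈ 7.554.
n = log₂(7.554) ≈ 2.9172 half-lives, so t½ = 60.1/2.9172 ≈ 20.602 hours.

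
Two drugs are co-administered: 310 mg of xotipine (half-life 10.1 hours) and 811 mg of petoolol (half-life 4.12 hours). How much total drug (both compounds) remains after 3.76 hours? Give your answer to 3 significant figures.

xotipine: 310 × (1/2)^(3.76/10.1) = 310 × (1/2)^0.37228 ≈ 239.49 mg.
petoolol: 811 × (1/2)^(3.76/4.12) = 811 × (1/2)^0.91262 ≈ 430.82 mg.
Total = 239.49 + 430.82 ≈ 670.31 mg.

670 mg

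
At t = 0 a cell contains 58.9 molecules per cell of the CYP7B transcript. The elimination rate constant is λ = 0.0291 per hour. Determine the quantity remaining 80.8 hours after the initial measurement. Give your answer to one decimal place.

t½ = ln 2 / λ = 0.69315 / 0.0291 ≈ 23.819 hours.
Number of half-lives: n = 80.8/23.819 ≈ 3.3922.
Remaining = 58.9 × (1/2)^3.3922 = 58.9 × 0.095247 ≈ 5.6101 molecules per cell.

5.6 molecules per cell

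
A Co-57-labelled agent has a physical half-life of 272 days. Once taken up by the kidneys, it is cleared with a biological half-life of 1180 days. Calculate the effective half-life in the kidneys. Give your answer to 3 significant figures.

221 days

1/t_eff = 1/t_phys + 1/t_biol = 1/272 + 1/1180 = 0.0045239 per day.
t_eff = 272 × 1180 / (272 + 1180) ≈ 221.05 days.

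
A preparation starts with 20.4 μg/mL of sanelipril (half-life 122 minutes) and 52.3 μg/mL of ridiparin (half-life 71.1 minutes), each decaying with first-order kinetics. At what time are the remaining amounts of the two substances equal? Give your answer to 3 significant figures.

231 minutes

Set 20.4·(1/2)^(t/122) = 52.3·(1/2)^(t/71.1).
Taking log₂: log₂(20.4/52.3) = t·(1/122 − 1/71.1).
log₂(0.39006) = -1.3582; 1/122 − 1/71.1 = -0.005868.
t = -1.3582 / -0.005868 ≈ 231.47 minutes.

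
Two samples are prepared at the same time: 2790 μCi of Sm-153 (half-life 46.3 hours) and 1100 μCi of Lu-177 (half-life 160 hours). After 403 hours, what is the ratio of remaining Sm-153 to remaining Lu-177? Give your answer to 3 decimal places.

0.035

Sm-153: 2790 × (1/2)^(403/46.3) = 2790 × (1/2)^8.7041 ≈ 6.6897 μCi.
Lu-177: 1100 × (1/2)^(403/160) = 1100 × (1/2)^2.5187 ≈ 191.94 μCi.
Ratio ≈ 6.6897 / 191.94 ≈ 0.034853.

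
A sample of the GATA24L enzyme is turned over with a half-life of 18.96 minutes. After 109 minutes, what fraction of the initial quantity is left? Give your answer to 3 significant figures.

n = 109/18.96 ≈ 5.7489 half-lives.
Fraction remaining = (1/2)^5.7489 ≈ 0.018595.

0.0186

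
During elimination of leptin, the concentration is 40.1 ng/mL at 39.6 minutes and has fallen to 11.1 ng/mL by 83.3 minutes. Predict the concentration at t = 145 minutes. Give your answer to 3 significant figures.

1.81 ng/mL

Over Δt = 83.3 − 39.6 = 43.7 minutes, the level fell by a factor of 40.1/11.1 ≈ 3.6126.
n = log₂(3.6126) ≈ 1.853 half-lives, so t½ = 43.7/1.853 ≈ 23.583 minutes.
From t = 83.3 to t = 145: 11.1 × (1/2)^((145−83.3)/23.583) ≈ 1.8102 ng/mL.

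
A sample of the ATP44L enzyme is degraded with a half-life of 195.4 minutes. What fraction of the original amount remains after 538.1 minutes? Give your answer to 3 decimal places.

n = 538.1/195.4 ≈ 2.7538 half-lives.
Fraction remaining = (1/2)^2.7538 ≈ 0.14826.

0.148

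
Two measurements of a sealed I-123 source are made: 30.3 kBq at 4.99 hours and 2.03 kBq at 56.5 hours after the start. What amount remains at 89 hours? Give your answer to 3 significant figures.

0.369 kBq

Over Δt = 56.5 − 4.99 = 51.51 hours, the level fell by a factor of 30.3/2.03 ≈ 14.926.
n = log₂(14.926) ≈ 3.8998 half-lives, so t½ = 51.51/3.8998 ≈ 13.208 hours.
From t = 56.5 to t = 89: 2.03 × (1/2)^((89−56.5)/13.208) ≈ 0.36881 kBq.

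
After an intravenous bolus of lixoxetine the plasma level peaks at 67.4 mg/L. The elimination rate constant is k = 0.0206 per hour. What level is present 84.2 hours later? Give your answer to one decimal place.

11.9 mg/L

t½ = ln 2 / k = 0.69315 / 0.0206 ≈ 33.648 hours.
Number of half-lives: n = 84.2/33.648 ≈ 2.5024.
Remaining = 67.4 × (1/2)^2.5024 = 67.4 × 0.17648 ≈ 11.895 mg/L.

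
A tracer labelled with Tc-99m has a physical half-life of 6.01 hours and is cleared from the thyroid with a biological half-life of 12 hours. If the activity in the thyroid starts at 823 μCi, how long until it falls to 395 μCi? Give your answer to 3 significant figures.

1/t_eff = 1/t_phys + 1/t_biol = 1/6.01 + 1/12 = 0.24972 per hour.
t_eff = 6.01 × 12 / (6.01 + 12) ≈ 4.0044 hours.
n = log₂(823/395) ≈ 1.059; t = 1.059 × 4.0044 ≈ 4.2409 hours.

4.24 hours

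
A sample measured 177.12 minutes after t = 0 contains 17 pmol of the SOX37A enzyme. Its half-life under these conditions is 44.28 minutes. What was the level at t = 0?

Number of half-lives elapsed: n = 177.12/44.28 ≈ 4.
A₀ = A × 2^n = 17 × 2^4 = 17 × 16 ≈ 272 pmol.

272 pmol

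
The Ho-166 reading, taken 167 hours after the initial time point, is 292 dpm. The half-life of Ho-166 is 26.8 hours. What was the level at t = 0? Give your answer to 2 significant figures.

22000 dpm

Number of half-lives elapsed: n = 167/26.8 ≈ 6.2313.
A₀ = A × 2^n = 292 × 2^6.2313 = 292 × 75.131 ≈ 21938 dpm.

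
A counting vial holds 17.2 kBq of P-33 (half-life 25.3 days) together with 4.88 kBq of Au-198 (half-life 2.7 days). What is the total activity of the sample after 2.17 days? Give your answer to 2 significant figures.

P-33: 17.2 × (1/2)^(2.17/25.3) = 17.2 × (1/2)^0.085771 ≈ 16.207 kBq.
Au-198: 4.88 × (1/2)^(2.17/2.7) = 4.88 × (1/2)^0.8037 ≈ 2.7956 kBq.
Total = 16.207 + 2.7956 ≈ 19.003 kBq.

19 kBq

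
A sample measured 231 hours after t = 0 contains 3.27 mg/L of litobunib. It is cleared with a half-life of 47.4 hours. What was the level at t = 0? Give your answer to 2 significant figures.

96 mg/L

Number of half-lives elapsed: n = 231/47.4 ≈ 4.8734.
A₀ = A × 2^n = 3.27 × 2^4.8734 = 3.27 × 29.312 ≈ 95.85 mg/L.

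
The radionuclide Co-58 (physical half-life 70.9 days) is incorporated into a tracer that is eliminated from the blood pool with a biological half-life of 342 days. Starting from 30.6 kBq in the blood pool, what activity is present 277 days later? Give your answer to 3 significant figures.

1/t_eff = 1/t_phys + 1/t_biol = 1/70.9 + 1/342 = 0.017028 per day.
t_eff = 70.9 × 342 / (70.9 + 342) ≈ 58.726 days.
Remaining = 30.6 × (1/2)^(277/58.726) = 30.6 × (1/2)^4.7169 ≈ 1.1636 kBq.

1.16 kBq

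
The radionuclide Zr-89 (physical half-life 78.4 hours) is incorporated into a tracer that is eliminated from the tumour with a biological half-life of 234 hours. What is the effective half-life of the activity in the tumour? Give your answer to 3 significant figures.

58.7 hours

1/t_eff = 1/t_phys + 1/t_biol = 1/78.4 + 1/234 = 0.017029 per hour.
t_eff = 78.4 × 234 / (78.4 + 234) ≈ 58.725 hours.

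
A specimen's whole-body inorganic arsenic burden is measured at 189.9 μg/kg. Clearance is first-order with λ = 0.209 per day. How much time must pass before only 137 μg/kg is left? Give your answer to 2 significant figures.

t½ = ln 2 / λ = 0.69315 / 0.209 ≈ 3.3165 days.
Fraction remaining = 137/189.9 ≈ 0.72143.
n = log₂(189.9/137) = ln(1.3861)/ln 2 ≈ 0.47106 half-lives.
t = n × t½ = 0.47106 × 3.3165 ≈ 1.5623 days.

1.6 days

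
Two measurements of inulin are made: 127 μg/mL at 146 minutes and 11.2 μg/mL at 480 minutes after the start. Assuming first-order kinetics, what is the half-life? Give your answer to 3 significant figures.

95.3 minutes

Over Δt = 480 − 146 = 334 minutes, the level fell by a factor of 127/11.2 ≈ 11.339.
n = log₂(11.339) ≈ 3.5033 half-lives, so t½ = 334/3.5033 ≈ 95.34 minutes.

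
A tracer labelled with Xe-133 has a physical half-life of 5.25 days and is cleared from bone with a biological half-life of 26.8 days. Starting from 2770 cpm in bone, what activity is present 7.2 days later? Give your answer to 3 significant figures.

889 cpm

1/t_eff = 1/t_phys + 1/t_biol = 1/5.25 + 1/26.8 = 0.22779 per day.
t_eff = 5.25 × 26.8 / (5.25 + 26.8) ≈ 4.39 days.
Remaining = 2770 × (1/2)^(7.2/4.39) = 2770 × (1/2)^1.6401 ≈ 888.72 cpm.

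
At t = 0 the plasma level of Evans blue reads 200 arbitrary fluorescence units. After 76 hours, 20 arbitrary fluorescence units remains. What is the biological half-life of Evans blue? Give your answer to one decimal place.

A/A₀ = 20/200 ≈ 0.1.
n = log₂(10) ≈ 3.3219 half-lives elapsed in 76 hours.
t½ = 76/3.3219 ≈ 22.878 hours.

22.9 hours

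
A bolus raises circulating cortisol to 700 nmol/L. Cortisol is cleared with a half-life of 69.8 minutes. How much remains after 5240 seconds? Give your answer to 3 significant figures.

294 nmol/L

Convert the elapsed time: 5240 seconds = 87.3333 minutes.
Number of half-lives: n = 87.3333/69.8 ≈ 1.2512.
Remaining = 700 × (1/2)^1.2512 = 700 × 0.4201 ≈ 294.07 nmol/L.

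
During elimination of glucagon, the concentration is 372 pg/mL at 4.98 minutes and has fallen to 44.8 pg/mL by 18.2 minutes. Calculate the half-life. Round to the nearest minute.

4 minutes

Over Δt = 18.2 − 4.98 = 13.22 minutes, the level fell by a factor of 372/44.8 ≈ 8.3036.
n = log₂(8.3036) ≈ 3.0537 half-lives, so t½ = 13.22/3.0537 ≈ 4.3291 minutes.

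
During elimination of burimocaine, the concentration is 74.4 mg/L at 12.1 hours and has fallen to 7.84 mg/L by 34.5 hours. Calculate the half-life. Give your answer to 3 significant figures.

Over Δt = 34.5 − 12.1 = 22.4 hours, the level fell by a factor of 74.4/7.84 ≈ 9.4898.
n = log₂(9.4898) ≈ 3.2464 half-lives, so t½ = 22.4/3.2464 ≈ 6.9 hours.

6.90 hours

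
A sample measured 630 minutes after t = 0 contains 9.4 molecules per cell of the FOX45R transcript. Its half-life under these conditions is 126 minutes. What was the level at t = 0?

Number of half-lives elapsed: n = 630/126 ≈ 5.
A₀ = A × 2^n = 9.4 × 2^5 = 9.4 × 32 ≈ 300.8 molecules per cell.

300.8 molecules per cell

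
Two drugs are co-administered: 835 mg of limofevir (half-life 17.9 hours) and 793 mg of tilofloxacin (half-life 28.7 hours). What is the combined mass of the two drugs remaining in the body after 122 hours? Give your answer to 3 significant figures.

49.1 mg

limofevir: 835 × (1/2)^(122/17.9) = 835 × (1/2)^6.8156 ≈ 7.4127 mg.
tilofloxacin: 793 × (1/2)^(122/28.7) = 793 × (1/2)^4.2509 ≈ 41.652 mg.
Total = 7.4127 + 41.652 ≈ 49.064 mg.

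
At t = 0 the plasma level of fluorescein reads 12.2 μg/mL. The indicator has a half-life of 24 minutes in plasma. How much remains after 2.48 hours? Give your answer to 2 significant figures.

0.17 μg/mL

Convert the elapsed time: 2.48 hours = 148.8 minutes.
Number of half-lives: n = 148.8/24 ≈ 6.2.
Remaining = 12.2 × (1/2)^6.2 = 12.2 × 0.013602 ≈ 0.16595 μg/mL.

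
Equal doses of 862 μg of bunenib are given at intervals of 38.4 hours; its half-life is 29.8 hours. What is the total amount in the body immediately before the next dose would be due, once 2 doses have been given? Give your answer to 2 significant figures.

The 2 doses were given 76.8, 38.4 hours ago.
Total = 862·(1/2)^(76.8/29.8) + 862·(1/2)^(38.4/29.8)
      = 144.44 + 352.86 ≈ 497.3 μg.

500 μg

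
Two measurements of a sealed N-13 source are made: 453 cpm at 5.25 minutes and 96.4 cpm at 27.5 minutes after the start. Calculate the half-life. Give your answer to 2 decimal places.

Over Δt = 27.5 − 5.25 = 22.25 minutes, the level fell by a factor of 453/96.4 ≈ 4.6992.
n = log₂(4.6992) ≈ 2.2324 half-lives, so t½ = 22.25/2.2324 ≈ 9.9668 minutes.

9.97 minutes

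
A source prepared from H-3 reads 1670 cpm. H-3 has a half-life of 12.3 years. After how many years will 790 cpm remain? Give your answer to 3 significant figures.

Fraction remaining = 790/1670 ≈ 0.47305.
n = log₂(1670/790) = ln(2.1139)/ln 2 ≈ 1.0799 half-lives.
t = n × t½ = 1.0799 × 12.3 ≈ 13.283 years.

13.3 years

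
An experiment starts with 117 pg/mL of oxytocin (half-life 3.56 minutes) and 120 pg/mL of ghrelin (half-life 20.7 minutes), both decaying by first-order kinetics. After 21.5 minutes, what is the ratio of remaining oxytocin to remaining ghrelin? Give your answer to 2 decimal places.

oxytocin: 117 × (1/2)^(21.5/3.56) = 117 × (1/2)^6.0393 ≈ 1.779 pg/mL.
ghrelin: 120 × (1/2)^(21.5/20.7) = 120 × (1/2)^1.0386 ≈ 58.414 pg/mL.
Ratio ≈ 1.779 / 58.414 ≈ 0.030454.

0.03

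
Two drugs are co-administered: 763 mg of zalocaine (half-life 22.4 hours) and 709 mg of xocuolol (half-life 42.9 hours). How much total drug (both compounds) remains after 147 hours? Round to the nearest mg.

zalocaine: 763 × (1/2)^(147/22.4) = 763 × (1/2)^6.5625 ≈ 8.0726 mg.
xocuolol: 709 × (1/2)^(147/42.9) = 709 × (1/2)^3.4266 ≈ 65.939 mg.
Total = 8.0726 + 65.939 ≈ 74.012 mg.

74 mg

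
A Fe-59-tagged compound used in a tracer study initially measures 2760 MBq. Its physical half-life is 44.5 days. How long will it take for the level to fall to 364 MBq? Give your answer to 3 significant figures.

130 days

Fraction remaining = 364/2760 ≈ 0.13188.
n = log₂(2760/364) = ln(7.5824)/ln 2 ≈ 2.9227 half-lives.
t = n × t½ = 2.9227 × 44.5 ≈ 130.06 days.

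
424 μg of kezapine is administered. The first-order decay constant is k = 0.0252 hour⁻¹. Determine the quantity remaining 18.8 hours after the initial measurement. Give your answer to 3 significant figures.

264 μg

t½ = ln 2 / k = 0.69315 / 0.0252 ≈ 27.506 hours.
Number of half-lives: n = 18.8/27.506 ≈ 0.68349.
Remaining = 424 × (1/2)^0.68349 = 424 × 0.62266 ≈ 264.01 μg.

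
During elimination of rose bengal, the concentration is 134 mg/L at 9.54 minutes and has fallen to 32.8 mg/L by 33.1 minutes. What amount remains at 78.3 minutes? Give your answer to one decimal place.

Over Δt = 33.1 − 9.54 = 23.56 minutes, the level fell by a factor of 134/32.8 ≈ 4.0854.
n = log₂(4.0854) ≈ 2.0305 half-lives, so t½ = 23.56/2.0305 ≈ 11.603 minutes.
From t = 33.1 to t = 78.3: 32.8 × (1/2)^((78.3−33.1)/11.603) ≈ 2.2041 mg/L.

2.2 mg/L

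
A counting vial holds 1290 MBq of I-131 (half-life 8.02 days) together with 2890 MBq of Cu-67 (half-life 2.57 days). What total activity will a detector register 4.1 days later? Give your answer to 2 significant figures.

I-131: 1290 × (1/2)^(4.1/8.02) = 1290 × (1/2)^0.51122 ≈ 905.1 MBq.
Cu-67: 2890 × (1/2)^(4.1/2.57) = 2890 × (1/2)^1.5953 ≈ 956.43 MBq.
Total = 905.1 + 956.43 ≈ 1861.5 MBq.

1900 MBq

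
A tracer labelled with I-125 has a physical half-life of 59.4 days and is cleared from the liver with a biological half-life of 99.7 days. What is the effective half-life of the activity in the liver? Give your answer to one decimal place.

37.2 days

1/t_eff = 1/t_phys + 1/t_biol = 1/59.4 + 1/99.7 = 0.026865 per day.
t_eff = 59.4 × 99.7 / (59.4 + 99.7) ≈ 37.223 days.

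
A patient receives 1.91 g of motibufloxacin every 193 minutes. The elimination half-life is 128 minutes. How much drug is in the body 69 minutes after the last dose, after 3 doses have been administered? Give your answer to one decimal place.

The 3 doses were given 455, 262, 69 minutes ago.
Total = 1.91·(1/2)^(455/128) + 1.91·(1/2)^(262/128) + 1.91·(1/2)^(69/128)
      = 0.16254 + 0.46223 + 1.3145 ≈ 1.9393 g.

1.9 g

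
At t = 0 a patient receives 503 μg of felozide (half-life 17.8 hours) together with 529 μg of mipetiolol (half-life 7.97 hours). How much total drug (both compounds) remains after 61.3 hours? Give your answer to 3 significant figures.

felozide: 503 × (1/2)^(61.3/17.8) = 503 × (1/2)^3.4438 ≈ 46.225 μg.
mipetiolol: 529 × (1/2)^(61.3/7.97) = 529 × (1/2)^7.6913 ≈ 2.5594 μg.
Total = 46.225 + 2.5594 ≈ 48.784 μg.

48.8 μg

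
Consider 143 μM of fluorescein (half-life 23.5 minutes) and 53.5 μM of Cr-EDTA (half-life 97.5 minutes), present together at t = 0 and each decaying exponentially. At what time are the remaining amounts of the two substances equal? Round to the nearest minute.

44 minutes

Set 143·(1/2)^(t/23.5) = 53.5·(1/2)^(t/97.5).
Taking log₂: log₂(143/53.5) = t·(1/23.5 − 1/97.5).
log₂(2.6729) = 1.4184; 1/23.5 − 1/97.5 = 0.032297.
t = 1.4184 / 0.032297 ≈ 43.918 minutes.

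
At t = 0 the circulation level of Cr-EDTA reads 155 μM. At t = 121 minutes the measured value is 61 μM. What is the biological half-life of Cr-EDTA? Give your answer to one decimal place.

A/A₀ = 61/155 ≈ 0.39355.
n = log₂(2.541) ≈ 1.3454 half-lives elapsed in 121 minutes.
t½ = 121/1.3454 ≈ 89.937 minutes.

89.9 minutes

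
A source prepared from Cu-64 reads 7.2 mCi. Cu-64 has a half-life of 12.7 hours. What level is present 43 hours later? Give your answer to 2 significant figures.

0.69 mCi

Number of half-lives: n = 43/12.7 ≈ 3.3858.
Remaining = 7.2 × (1/2)^3.3858 = 7.2 × 0.095668 ≈ 0.68881 mCi.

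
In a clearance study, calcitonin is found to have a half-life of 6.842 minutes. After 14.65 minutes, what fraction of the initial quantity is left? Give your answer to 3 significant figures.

n = 14.65/6.842 ≈ 2.1412 half-lives.
Fraction remaining = (1/2)^2.1412 ≈ 0.22669.

0.227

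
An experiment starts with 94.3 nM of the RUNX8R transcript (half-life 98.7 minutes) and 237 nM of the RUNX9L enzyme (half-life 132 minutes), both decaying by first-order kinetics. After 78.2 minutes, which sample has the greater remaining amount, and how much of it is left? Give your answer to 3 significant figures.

RUNX8R transcript: 94.3 × (1/2)^0.7923 ≈ 54.451 nM.
RUNX9L enzyme: 237 × (1/2)^0.59242 ≈ 157.18 nM.
RUNX9L enzyme has more remaining, at ≈ 157.18 nM.

RUNX9L enzyme, 157 nM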